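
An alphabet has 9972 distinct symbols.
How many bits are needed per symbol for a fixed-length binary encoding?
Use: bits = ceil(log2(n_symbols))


log2(9972) = 13.2837
Bracket: 2^13 = 8192 < 9972 <= 2^14 = 16384
So ceil(log2(9972)) = 14

bits = ceil(log2(9972)) = ceil(13.2837) = 14 bits


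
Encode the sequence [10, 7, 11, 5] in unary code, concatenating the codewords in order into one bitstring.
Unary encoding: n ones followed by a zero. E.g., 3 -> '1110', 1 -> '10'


Encode each number as n ones followed by a terminating 0:
  10 -> 11111111110 (11 bits)
  7 -> 11111110 (8 bits)
  11 -> 111111111110 (12 bits)
  5 -> 111110 (6 bits)
Total length = 11 + 8 + 12 + 6 = 37 bits.

Unary([10, 7, 11, 5]) = 1111111111011111110111111111110111110 (37 bits)


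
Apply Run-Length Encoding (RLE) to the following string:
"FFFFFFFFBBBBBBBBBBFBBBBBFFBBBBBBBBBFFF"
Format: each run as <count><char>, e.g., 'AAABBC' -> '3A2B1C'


Scanning runs left to right:
  i=0: run of 'F' x 8 -> '8F'
  i=8: run of 'B' x 10 -> '10B'
  i=18: run of 'F' x 1 -> '1F'
  i=19: run of 'B' x 5 -> '5B'
  i=24: run of 'F' x 2 -> '2F'
  i=26: run of 'B' x 9 -> '9B'
  i=35: run of 'F' x 3 -> '3F'

RLE = 8F10B1F5B2F9B3F


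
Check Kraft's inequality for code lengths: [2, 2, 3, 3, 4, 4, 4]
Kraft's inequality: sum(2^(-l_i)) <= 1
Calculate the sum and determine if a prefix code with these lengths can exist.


Sum = 2^(-2) + 2^(-2) + 2^(-3) + 2^(-3) + 2^(-4) + 2^(-4) + 2^(-4)
    = 0.25 + 0.25 + 0.125 + 0.125 + 0.0625 + 0.0625 + 0.0625
    = 15/16 = 0.9375
Since 0.9375 <= 1, Kraft's inequality IS satisfied.
A prefix code with these lengths CAN exist.

Kraft sum = 0.9375. Satisfied.


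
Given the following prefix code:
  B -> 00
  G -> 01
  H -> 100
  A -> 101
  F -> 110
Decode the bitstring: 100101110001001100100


Decoding step by step:
Bits 100 -> H
Bits 101 -> A
Bits 110 -> F
Bits 00 -> B
Bits 100 -> H
Bits 110 -> F
Bits 01 -> G
Bits 00 -> B


Decoded message: HAFBHFGB


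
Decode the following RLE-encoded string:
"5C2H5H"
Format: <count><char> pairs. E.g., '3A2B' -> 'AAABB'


Expanding each <count><char> pair:
  5C -> 'CCCCC'
  2H -> 'HH'
  5H -> 'HHHHH'

Decoded = CCCCCHHHHHHH


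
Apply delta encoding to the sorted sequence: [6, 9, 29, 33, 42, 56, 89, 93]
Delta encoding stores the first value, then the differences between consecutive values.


First value: 6
Deltas:
  9 - 6 = 3
  29 - 9 = 20
  33 - 29 = 4
  42 - 33 = 9
  56 - 42 = 14
  89 - 56 = 33
  93 - 89 = 4


Delta encoded: [6, 3, 20, 4, 9, 14, 33, 4]


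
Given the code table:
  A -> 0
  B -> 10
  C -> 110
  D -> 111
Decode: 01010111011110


Decoding:
0 -> A
10 -> B
10 -> B
111 -> D
0 -> A
111 -> D
10 -> B


Result: ABBDADB


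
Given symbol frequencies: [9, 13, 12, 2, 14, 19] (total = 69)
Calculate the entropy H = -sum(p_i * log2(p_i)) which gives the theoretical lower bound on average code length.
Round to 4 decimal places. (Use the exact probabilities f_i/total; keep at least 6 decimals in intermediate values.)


Per-symbol terms -p_i * log2(p_i) with p_i = f_i/69:
  p = 9/69 = 0.130435: log2(p) = -2.938599, -p*log2(p) = 0.383296
  p = 13/69 = 0.188406: log2(p) = -2.408085, -p*log2(p) = 0.453697
  p = 12/69 = 0.173913: log2(p) = -2.523562, -p*log2(p) = 0.438880
  p = 2/69 = 0.028986: log2(p) = -5.108524, -p*log2(p) = 0.148073
  p = 14/69 = 0.202899: log2(p) = -2.301170, -p*log2(p) = 0.466904
  p = 19/69 = 0.275362: log2(p) = -1.860597, -p*log2(p) = 0.512338
H = 0.383296 + 0.453697 + 0.438880 + 0.148073 + 0.466904 + 0.512338 = 2.403188

H = 2.4032 bits/symbol


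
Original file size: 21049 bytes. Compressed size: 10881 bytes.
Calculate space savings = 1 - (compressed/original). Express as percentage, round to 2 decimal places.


ratio = compressed/original = 10881/21049 = 0.516937
savings = 1 - ratio = 1 - 0.516937 = 0.483063
as a percentage: 0.483063 * 100 = 48.31%

Space savings = 1 - 10881/21049 = 48.31%


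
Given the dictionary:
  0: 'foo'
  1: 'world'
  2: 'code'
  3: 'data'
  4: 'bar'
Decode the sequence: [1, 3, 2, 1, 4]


Look up each index in the dictionary:
  1 -> 'world'
  3 -> 'data'
  2 -> 'code'
  1 -> 'world'
  4 -> 'bar'

Decoded: "world data code world bar"


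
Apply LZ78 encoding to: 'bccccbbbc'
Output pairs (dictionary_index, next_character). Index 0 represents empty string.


LZ78 encoding steps:
Dictionary: {0: ''}
Step 1: w='' (idx 0), next='b' -> output (0, 'b'), add 'b' as idx 1
Step 2: w='' (idx 0), next='c' -> output (0, 'c'), add 'c' as idx 2
Step 3: w='c' (idx 2), next='c' -> output (2, 'c'), add 'cc' as idx 3
Step 4: w='c' (idx 2), next='b' -> output (2, 'b'), add 'cb' as idx 4
Step 5: w='b' (idx 1), next='b' -> output (1, 'b'), add 'bb' as idx 5
Step 6: w='c' (idx 2), end of input -> output (2, '')


Encoded: [(0, 'b'), (0, 'c'), (2, 'c'), (2, 'b'), (1, 'b'), (2, '')]


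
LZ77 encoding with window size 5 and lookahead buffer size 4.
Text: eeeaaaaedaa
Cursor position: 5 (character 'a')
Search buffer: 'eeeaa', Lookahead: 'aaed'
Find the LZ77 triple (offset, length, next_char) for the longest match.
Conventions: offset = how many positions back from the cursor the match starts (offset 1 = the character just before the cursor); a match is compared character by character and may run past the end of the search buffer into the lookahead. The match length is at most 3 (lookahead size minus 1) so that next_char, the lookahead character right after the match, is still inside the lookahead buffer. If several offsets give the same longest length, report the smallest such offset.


Try each offset into the search buffer:
  offset=1 (pos 4, char 'a'): match length 2
  offset=2 (pos 3, char 'a'): match length 2
  offset=3 (pos 2, char 'e'): match length 0
  offset=4 (pos 1, char 'e'): match length 0
  offset=5 (pos 0, char 'e'): match length 0
Longest match has length 2, found at offsets 1, 2; take the smallest, offset 1.
next_char = character at position 5 + 2 = 7 -> 'e'

Best match: offset=1, length=2 (matching 'aa' starting at position 4)
LZ77 triple: (1, 2, 'e')


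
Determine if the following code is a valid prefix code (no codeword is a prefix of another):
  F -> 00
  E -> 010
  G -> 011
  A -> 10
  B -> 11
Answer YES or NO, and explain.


Checking each pair (does one codeword prefix another?):
  F='00' vs E='010': no prefix
  F='00' vs G='011': no prefix
  F='00' vs A='10': no prefix
  F='00' vs B='11': no prefix
  E='010' vs F='00': no prefix
  E='010' vs G='011': no prefix
  E='010' vs A='10': no prefix
  E='010' vs B='11': no prefix
  G='011' vs F='00': no prefix
  G='011' vs E='010': no prefix
  G='011' vs A='10': no prefix
  G='011' vs B='11': no prefix
  A='10' vs F='00': no prefix
  A='10' vs E='010': no prefix
  A='10' vs G='011': no prefix
  A='10' vs B='11': no prefix
  B='11' vs F='00': no prefix
  B='11' vs E='010': no prefix
  B='11' vs G='011': no prefix
  B='11' vs A='10': no prefix
No violation found over all pairs.

YES -- this is a valid prefix code. No codeword is a prefix of any other codeword.


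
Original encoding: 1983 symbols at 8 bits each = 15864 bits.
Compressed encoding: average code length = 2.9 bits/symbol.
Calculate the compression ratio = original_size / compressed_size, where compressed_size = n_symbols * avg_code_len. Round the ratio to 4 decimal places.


original_size = n_symbols * orig_bits = 1983 * 8 = 15864 bits
compressed_size = n_symbols * avg_code_len = 1983 * 2.9 = 5750.7 bits
ratio = original_size / compressed_size = 15864 / 5750.7 = 2.7586

Compression ratio = 2.7586


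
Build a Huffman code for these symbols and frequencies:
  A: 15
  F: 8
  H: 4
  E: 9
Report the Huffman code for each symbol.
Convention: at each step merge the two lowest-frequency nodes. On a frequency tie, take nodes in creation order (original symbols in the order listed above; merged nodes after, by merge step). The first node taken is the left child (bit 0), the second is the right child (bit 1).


Huffman tree construction:
Step 1: Merge H(4) + F(8) = 12
Step 2: Merge E(9) + (H+F)(12) = 21
Step 3: Merge A(15) + (E+(H+F))(21) = 36
Read each symbol's code off the tree from the root (left child = 0, right child = 1).

Codes:
  A: 0 (length 1)
  F: 111 (length 3)
  H: 110 (length 3)
  E: 10 (length 2)
Average code length: 69/36 = 1.9167 bits/symbol


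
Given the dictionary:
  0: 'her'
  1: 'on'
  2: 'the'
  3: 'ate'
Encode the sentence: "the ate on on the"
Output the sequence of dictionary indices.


Look up each word in the dictionary:
  'the' -> 2
  'ate' -> 3
  'on' -> 1
  'on' -> 1
  'the' -> 2

Encoded: [2, 3, 1, 1, 2]


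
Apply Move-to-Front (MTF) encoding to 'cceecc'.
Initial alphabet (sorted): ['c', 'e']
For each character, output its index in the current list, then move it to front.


MTF encoding:
'c': index 0 in ['c', 'e'] -> ['c', 'e']
'c': index 0 in ['c', 'e'] -> ['c', 'e']
'e': index 1 in ['c', 'e'] -> ['e', 'c']
'e': index 0 in ['e', 'c'] -> ['e', 'c']
'c': index 1 in ['e', 'c'] -> ['c', 'e']
'c': index 0 in ['c', 'e'] -> ['c', 'e']


Output: [0, 0, 1, 0, 1, 0]


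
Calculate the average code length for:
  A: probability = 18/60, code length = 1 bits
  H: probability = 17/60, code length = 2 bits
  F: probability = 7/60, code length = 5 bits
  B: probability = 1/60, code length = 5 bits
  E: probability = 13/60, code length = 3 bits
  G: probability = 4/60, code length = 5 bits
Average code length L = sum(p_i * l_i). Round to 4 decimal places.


Weighted contributions p_i * l_i:
  A: (18/60) * 1 = 18/60
  H: (17/60) * 2 = 34/60
  F: (7/60) * 5 = 35/60
  B: (1/60) * 5 = 5/60
  E: (13/60) * 3 = 39/60
  G: (4/60) * 5 = 20/60
Sum = (18 + 34 + 35 + 5 + 39 + 20)/60 = 151/60

L = 151/60 = 2.5167 bits/symbol


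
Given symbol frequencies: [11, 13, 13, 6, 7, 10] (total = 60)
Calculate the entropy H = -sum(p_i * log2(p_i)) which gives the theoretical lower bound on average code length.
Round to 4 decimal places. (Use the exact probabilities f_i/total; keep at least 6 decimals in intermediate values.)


Per-symbol terms -p_i * log2(p_i) with p_i = f_i/60:
  p = 11/60 = 0.183333: log2(p) = -2.447459, -p*log2(p) = 0.448701
  p = 13/60 = 0.216667: log2(p) = -2.206451, -p*log2(p) = 0.478064
  p = 13/60 = 0.216667: log2(p) = -2.206451, -p*log2(p) = 0.478064
  p = 6/60 = 0.100000: log2(p) = -3.321928, -p*log2(p) = 0.332193
  p = 7/60 = 0.116667: log2(p) = -3.099536, -p*log2(p) = 0.361612
  p = 10/60 = 0.166667: log2(p) = -2.584963, -p*log2(p) = 0.430827
H = 0.448701 + 0.478064 + 0.478064 + 0.332193 + 0.361612 + 0.430827 = 2.529461

H = 2.5295 bits/symbol


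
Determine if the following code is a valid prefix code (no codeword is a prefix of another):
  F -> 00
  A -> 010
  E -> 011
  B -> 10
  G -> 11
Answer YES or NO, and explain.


Checking each pair (does one codeword prefix another?):
  F='00' vs A='010': no prefix
  F='00' vs E='011': no prefix
  F='00' vs B='10': no prefix
  F='00' vs G='11': no prefix
  A='010' vs F='00': no prefix
  A='010' vs E='011': no prefix
  A='010' vs B='10': no prefix
  A='010' vs G='11': no prefix
  E='011' vs F='00': no prefix
  E='011' vs A='010': no prefix
  E='011' vs B='10': no prefix
  E='011' vs G='11': no prefix
  B='10' vs F='00': no prefix
  B='10' vs A='010': no prefix
  B='10' vs E='011': no prefix
  B='10' vs G='11': no prefix
  G='11' vs F='00': no prefix
  G='11' vs A='010': no prefix
  G='11' vs E='011': no prefix
  G='11' vs B='10': no prefix
No violation found over all pairs.

YES -- this is a valid prefix code. No codeword is a prefix of any other codeword.


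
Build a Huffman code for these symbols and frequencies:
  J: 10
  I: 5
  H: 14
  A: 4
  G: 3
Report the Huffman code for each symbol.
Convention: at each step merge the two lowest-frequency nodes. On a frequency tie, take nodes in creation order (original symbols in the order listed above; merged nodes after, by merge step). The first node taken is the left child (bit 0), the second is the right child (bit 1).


Huffman tree construction:
Step 1: Merge G(3) + A(4) = 7
Step 2: Merge I(5) + (G+A)(7) = 12
Step 3: Merge J(10) + (I+(G+A))(12) = 22
Step 4: Merge H(14) + (J+(I+(G+A)))(22) = 36
Read each symbol's code off the tree from the root (left child = 0, right child = 1).

Codes:
  J: 10 (length 2)
  I: 110 (length 3)
  H: 0 (length 1)
  A: 1111 (length 4)
  G: 1110 (length 4)
Average code length: 77/36 = 2.1389 bits/symbol


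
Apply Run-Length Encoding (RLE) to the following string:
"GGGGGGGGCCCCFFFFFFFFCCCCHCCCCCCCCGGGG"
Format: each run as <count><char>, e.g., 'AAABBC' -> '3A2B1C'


Scanning runs left to right:
  i=0: run of 'G' x 8 -> '8G'
  i=8: run of 'C' x 4 -> '4C'
  i=12: run of 'F' x 8 -> '8F'
  i=20: run of 'C' x 4 -> '4C'
  i=24: run of 'H' x 1 -> '1H'
  i=25: run of 'C' x 8 -> '8C'
  i=33: run of 'G' x 4 -> '4G'

RLE = 8G4C8F4C1H8C4G


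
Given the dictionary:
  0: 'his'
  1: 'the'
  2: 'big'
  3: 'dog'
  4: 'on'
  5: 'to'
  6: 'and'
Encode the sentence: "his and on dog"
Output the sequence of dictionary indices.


Look up each word in the dictionary:
  'his' -> 0
  'and' -> 6
  'on' -> 4
  'dog' -> 3

Encoded: [0, 6, 4, 3]


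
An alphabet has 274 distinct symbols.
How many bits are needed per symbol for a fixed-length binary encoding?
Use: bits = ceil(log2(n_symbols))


log2(274) = 8.098
Bracket: 2^8 = 256 < 274 <= 2^9 = 512
So ceil(log2(274)) = 9

bits = ceil(log2(274)) = ceil(8.098) = 9 bits


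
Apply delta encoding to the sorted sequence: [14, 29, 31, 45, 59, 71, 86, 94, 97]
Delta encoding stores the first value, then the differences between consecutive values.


First value: 14
Deltas:
  29 - 14 = 15
  31 - 29 = 2
  45 - 31 = 14
  59 - 45 = 14
  71 - 59 = 12
  86 - 71 = 15
  94 - 86 = 8
  97 - 94 = 3


Delta encoded: [14, 15, 2, 14, 14, 12, 15, 8, 3]


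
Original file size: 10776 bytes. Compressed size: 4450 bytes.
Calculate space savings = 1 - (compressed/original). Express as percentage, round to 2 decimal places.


ratio = compressed/original = 4450/10776 = 0.412955
savings = 1 - ratio = 1 - 0.412955 = 0.587045
as a percentage: 0.587045 * 100 = 58.7%

Space savings = 1 - 4450/10776 = 58.7%


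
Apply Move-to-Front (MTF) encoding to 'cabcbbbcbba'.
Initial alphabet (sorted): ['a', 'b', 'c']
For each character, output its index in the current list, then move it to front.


MTF encoding:
'c': index 2 in ['a', 'b', 'c'] -> ['c', 'a', 'b']
'a': index 1 in ['c', 'a', 'b'] -> ['a', 'c', 'b']
'b': index 2 in ['a', 'c', 'b'] -> ['b', 'a', 'c']
'c': index 2 in ['b', 'a', 'c'] -> ['c', 'b', 'a']
'b': index 1 in ['c', 'b', 'a'] -> ['b', 'c', 'a']
'b': index 0 in ['b', 'c', 'a'] -> ['b', 'c', 'a']
'b': index 0 in ['b', 'c', 'a'] -> ['b', 'c', 'a']
'c': index 1 in ['b', 'c', 'a'] -> ['c', 'b', 'a']
'b': index 1 in ['c', 'b', 'a'] -> ['b', 'c', 'a']
'b': index 0 in ['b', 'c', 'a'] -> ['b', 'c', 'a']
'a': index 2 in ['b', 'c', 'a'] -> ['a', 'b', 'c']


Output: [2, 1, 2, 2, 1, 0, 0, 1, 1, 0, 2]


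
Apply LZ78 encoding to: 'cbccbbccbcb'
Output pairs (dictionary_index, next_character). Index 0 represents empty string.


LZ78 encoding steps:
Dictionary: {0: ''}
Step 1: w='' (idx 0), next='c' -> output (0, 'c'), add 'c' as idx 1
Step 2: w='' (idx 0), next='b' -> output (0, 'b'), add 'b' as idx 2
Step 3: w='c' (idx 1), next='c' -> output (1, 'c'), add 'cc' as idx 3
Step 4: w='b' (idx 2), next='b' -> output (2, 'b'), add 'bb' as idx 4
Step 5: w='cc' (idx 3), next='b' -> output (3, 'b'), add 'ccb' as idx 5
Step 6: w='c' (idx 1), next='b' -> output (1, 'b'), add 'cb' as idx 6


Encoded: [(0, 'c'), (0, 'b'), (1, 'c'), (2, 'b'), (3, 'b'), (1, 'b')]


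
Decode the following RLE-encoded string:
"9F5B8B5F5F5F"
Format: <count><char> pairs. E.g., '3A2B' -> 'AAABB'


Expanding each <count><char> pair:
  9F -> 'FFFFFFFFF'
  5B -> 'BBBBB'
  8B -> 'BBBBBBBB'
  5F -> 'FFFFF'
  5F -> 'FFFFF'
  5F -> 'FFFFF'

Decoded = FFFFFFFFFBBBBBBBBBBBBBFFFFFFFFFFFFFFF


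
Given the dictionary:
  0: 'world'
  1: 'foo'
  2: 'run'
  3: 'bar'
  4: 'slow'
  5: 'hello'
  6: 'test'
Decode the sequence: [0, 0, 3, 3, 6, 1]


Look up each index in the dictionary:
  0 -> 'world'
  0 -> 'world'
  3 -> 'bar'
  3 -> 'bar'
  6 -> 'test'
  1 -> 'foo'

Decoded: "world world bar bar test foo"


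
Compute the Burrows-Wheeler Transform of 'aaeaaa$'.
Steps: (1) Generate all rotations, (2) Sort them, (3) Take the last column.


Rotations (sorted):
  0: $aaeaaa -> last char: a
  1: a$aaeaa -> last char: a
  2: aa$aaea -> last char: a
  3: aaa$aae -> last char: e
  4: aaeaaa$ -> last char: $
  5: aeaaa$a -> last char: a
  6: eaaa$aa -> last char: a


BWT = aaae$aa


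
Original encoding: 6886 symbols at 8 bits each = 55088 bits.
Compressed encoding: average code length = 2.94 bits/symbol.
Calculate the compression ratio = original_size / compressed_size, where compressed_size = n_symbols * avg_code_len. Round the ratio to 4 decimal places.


original_size = n_symbols * orig_bits = 6886 * 8 = 55088 bits
compressed_size = n_symbols * avg_code_len = 6886 * 2.94 = 20244.84 bits
ratio = original_size / compressed_size = 55088 / 20244.84 = 2.7211

Compression ratio = 2.7211


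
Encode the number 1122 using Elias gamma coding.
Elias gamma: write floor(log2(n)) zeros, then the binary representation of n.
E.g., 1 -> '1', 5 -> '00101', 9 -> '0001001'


num_bits = floor(log2(1122)) + 1 = 11
leading_zeros = num_bits - 1 = 10
binary(1122) = 10001100010

Elias gamma(1122) = '0000000000' + '10001100010' = 000000000010001100010 (21 bits)


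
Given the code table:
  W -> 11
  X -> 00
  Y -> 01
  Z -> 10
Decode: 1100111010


Decoding:
11 -> W
00 -> X
11 -> W
10 -> Z
10 -> Z


Result: WXWZZ


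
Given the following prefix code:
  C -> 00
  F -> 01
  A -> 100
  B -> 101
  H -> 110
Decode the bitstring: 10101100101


Decoding step by step:
Bits 101 -> B
Bits 01 -> F
Bits 100 -> A
Bits 101 -> B


Decoded message: BFAB


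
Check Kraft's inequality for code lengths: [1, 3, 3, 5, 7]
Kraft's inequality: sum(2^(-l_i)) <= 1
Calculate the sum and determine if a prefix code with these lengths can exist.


Sum = 2^(-1) + 2^(-3) + 2^(-3) + 2^(-5) + 2^(-7)
    = 0.5 + 0.125 + 0.125 + 0.03125 + 0.0078125
    = 101/128 = 0.7890625
Since 0.7890625 <= 1, Kraft's inequality IS satisfied.
A prefix code with these lengths CAN exist.

Kraft sum = 0.7890625. Satisfied.


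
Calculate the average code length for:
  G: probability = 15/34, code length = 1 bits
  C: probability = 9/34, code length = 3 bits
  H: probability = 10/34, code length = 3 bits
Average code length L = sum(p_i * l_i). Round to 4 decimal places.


Weighted contributions p_i * l_i:
  G: (15/34) * 1 = 15/34
  C: (9/34) * 3 = 27/34
  H: (10/34) * 3 = 30/34
Sum = (15 + 27 + 30)/34 = 72/34

L = 72/34 = 2.1176 bits/symbol


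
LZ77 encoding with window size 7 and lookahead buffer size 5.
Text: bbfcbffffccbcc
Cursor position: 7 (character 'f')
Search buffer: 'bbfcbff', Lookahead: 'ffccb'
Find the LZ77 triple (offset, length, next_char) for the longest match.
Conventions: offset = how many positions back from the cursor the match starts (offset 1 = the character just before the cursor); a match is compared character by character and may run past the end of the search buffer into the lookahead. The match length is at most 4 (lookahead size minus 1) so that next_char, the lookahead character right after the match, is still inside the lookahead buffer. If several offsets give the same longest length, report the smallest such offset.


Try each offset into the search buffer:
  offset=1 (pos 6, char 'f'): match length 2
  offset=2 (pos 5, char 'f'): match length 2
  offset=3 (pos 4, char 'b'): match length 0
  offset=4 (pos 3, char 'c'): match length 0
  offset=5 (pos 2, char 'f'): match length 1
  offset=6 (pos 1, char 'b'): match length 0
  offset=7 (pos 0, char 'b'): match length 0
Longest match has length 2, found at offsets 1, 2; take the smallest, offset 1.
next_char = character at position 7 + 2 = 9 -> 'c'

Best match: offset=1, length=2 (matching 'ff' starting at position 6)
LZ77 triple: (1, 2, 'c')


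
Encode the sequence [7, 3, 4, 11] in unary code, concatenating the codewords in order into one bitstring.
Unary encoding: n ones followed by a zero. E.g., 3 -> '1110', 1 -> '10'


Encode each number as n ones followed by a terminating 0:
  7 -> 11111110 (8 bits)
  3 -> 1110 (4 bits)
  4 -> 11110 (5 bits)
  11 -> 111111111110 (12 bits)
Total length = 8 + 4 + 5 + 12 = 29 bits.

Unary([7, 3, 4, 11]) = 11111110111011110111111111110 (29 bits)


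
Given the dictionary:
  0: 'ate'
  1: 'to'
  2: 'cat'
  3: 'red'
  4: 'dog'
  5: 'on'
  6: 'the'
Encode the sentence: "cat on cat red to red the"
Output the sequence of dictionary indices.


Look up each word in the dictionary:
  'cat' -> 2
  'on' -> 5
  'cat' -> 2
  'red' -> 3
  'to' -> 1
  'red' -> 3
  'the' -> 6

Encoded: [2, 5, 2, 3, 1, 3, 6]


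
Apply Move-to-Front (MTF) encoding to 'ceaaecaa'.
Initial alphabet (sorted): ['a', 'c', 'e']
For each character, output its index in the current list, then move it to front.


MTF encoding:
'c': index 1 in ['a', 'c', 'e'] -> ['c', 'a', 'e']
'e': index 2 in ['c', 'a', 'e'] -> ['e', 'c', 'a']
'a': index 2 in ['e', 'c', 'a'] -> ['a', 'e', 'c']
'a': index 0 in ['a', 'e', 'c'] -> ['a', 'e', 'c']
'e': index 1 in ['a', 'e', 'c'] -> ['e', 'a', 'c']
'c': index 2 in ['e', 'a', 'c'] -> ['c', 'e', 'a']
'a': index 2 in ['c', 'e', 'a'] -> ['a', 'c', 'e']
'a': index 0 in ['a', 'c', 'e'] -> ['a', 'c', 'e']


Output: [1, 2, 2, 0, 1, 2, 2, 0]


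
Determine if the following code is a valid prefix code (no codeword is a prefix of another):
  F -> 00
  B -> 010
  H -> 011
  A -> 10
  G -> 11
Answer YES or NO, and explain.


Checking each pair (does one codeword prefix another?):
  F='00' vs B='010': no prefix
  F='00' vs H='011': no prefix
  F='00' vs A='10': no prefix
  F='00' vs G='11': no prefix
  B='010' vs F='00': no prefix
  B='010' vs H='011': no prefix
  B='010' vs A='10': no prefix
  B='010' vs G='11': no prefix
  H='011' vs F='00': no prefix
  H='011' vs B='010': no prefix
  H='011' vs A='10': no prefix
  H='011' vs G='11': no prefix
  A='10' vs F='00': no prefix
  A='10' vs B='010': no prefix
  A='10' vs H='011': no prefix
  A='10' vs G='11': no prefix
  G='11' vs F='00': no prefix
  G='11' vs B='010': no prefix
  G='11' vs H='011': no prefix
  G='11' vs A='10': no prefix
No violation found over all pairs.

YES -- this is a valid prefix code. No codeword is a prefix of any other codeword.


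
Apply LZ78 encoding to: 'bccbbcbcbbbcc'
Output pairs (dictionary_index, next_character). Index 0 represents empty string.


LZ78 encoding steps:
Dictionary: {0: ''}
Step 1: w='' (idx 0), next='b' -> output (0, 'b'), add 'b' as idx 1
Step 2: w='' (idx 0), next='c' -> output (0, 'c'), add 'c' as idx 2
Step 3: w='c' (idx 2), next='b' -> output (2, 'b'), add 'cb' as idx 3
Step 4: w='b' (idx 1), next='c' -> output (1, 'c'), add 'bc' as idx 4
Step 5: w='bc' (idx 4), next='b' -> output (4, 'b'), add 'bcb' as idx 5
Step 6: w='b' (idx 1), next='b' -> output (1, 'b'), add 'bb' as idx 6
Step 7: w='c' (idx 2), next='c' -> output (2, 'c'), add 'cc' as idx 7


Encoded: [(0, 'b'), (0, 'c'), (2, 'b'), (1, 'c'), (4, 'b'), (1, 'b'), (2, 'c')]


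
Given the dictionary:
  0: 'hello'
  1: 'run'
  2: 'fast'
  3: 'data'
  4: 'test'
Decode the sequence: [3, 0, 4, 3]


Look up each index in the dictionary:
  3 -> 'data'
  0 -> 'hello'
  4 -> 'test'
  3 -> 'data'

Decoded: "data hello test data"


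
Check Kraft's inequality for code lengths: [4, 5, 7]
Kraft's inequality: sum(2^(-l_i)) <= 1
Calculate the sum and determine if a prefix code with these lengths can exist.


Sum = 2^(-4) + 2^(-5) + 2^(-7)
    = 0.0625 + 0.03125 + 0.0078125
    = 13/128 = 0.1015625
Since 0.1015625 <= 1, Kraft's inequality IS satisfied.
A prefix code with these lengths CAN exist.

Kraft sum = 0.1015625. Satisfied.


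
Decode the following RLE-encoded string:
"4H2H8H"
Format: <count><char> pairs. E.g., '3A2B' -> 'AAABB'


Expanding each <count><char> pair:
  4H -> 'HHHH'
  2H -> 'HH'
  8H -> 'HHHHHHHH'

Decoded = HHHHHHHHHHHHHH


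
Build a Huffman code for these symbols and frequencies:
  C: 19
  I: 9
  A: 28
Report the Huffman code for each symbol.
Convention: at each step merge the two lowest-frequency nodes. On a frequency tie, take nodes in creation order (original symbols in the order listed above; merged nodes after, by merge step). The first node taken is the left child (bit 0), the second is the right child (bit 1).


Huffman tree construction:
Step 1: Merge I(9) + C(19) = 28
Step 2: Merge A(28) + (I+C)(28) = 56
Read each symbol's code off the tree from the root (left child = 0, right child = 1).

Codes:
  C: 11 (length 2)
  I: 10 (length 2)
  A: 0 (length 1)
Average code length: 84/56 = 1.5000 bits/symbol


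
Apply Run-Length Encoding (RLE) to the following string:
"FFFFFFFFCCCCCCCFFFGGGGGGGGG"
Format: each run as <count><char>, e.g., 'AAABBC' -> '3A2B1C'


Scanning runs left to right:
  i=0: run of 'F' x 8 -> '8F'
  i=8: run of 'C' x 7 -> '7C'
  i=15: run of 'F' x 3 -> '3F'
  i=18: run of 'G' x 9 -> '9G'

RLE = 8F7C3F9G


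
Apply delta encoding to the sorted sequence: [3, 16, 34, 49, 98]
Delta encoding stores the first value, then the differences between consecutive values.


First value: 3
Deltas:
  16 - 3 = 13
  34 - 16 = 18
  49 - 34 = 15
  98 - 49 = 49


Delta encoded: [3, 13, 18, 15, 49]


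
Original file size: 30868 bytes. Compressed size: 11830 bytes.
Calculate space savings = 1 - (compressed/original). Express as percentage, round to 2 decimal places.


ratio = compressed/original = 11830/30868 = 0.383245
savings = 1 - ratio = 1 - 0.383245 = 0.616755
as a percentage: 0.616755 * 100 = 61.68%

Space savings = 1 - 11830/30868 = 61.68%


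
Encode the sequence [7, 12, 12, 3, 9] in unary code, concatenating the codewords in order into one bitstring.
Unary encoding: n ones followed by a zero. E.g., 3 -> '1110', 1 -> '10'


Encode each number as n ones followed by a terminating 0:
  7 -> 11111110 (8 bits)
  12 -> 1111111111110 (13 bits)
  12 -> 1111111111110 (13 bits)
  3 -> 1110 (4 bits)
  9 -> 1111111110 (10 bits)
Total length = 8 + 13 + 13 + 4 + 10 = 48 bits.

Unary([7, 12, 12, 3, 9]) = 111111101111111111110111111111111011101111111110 (48 bits)


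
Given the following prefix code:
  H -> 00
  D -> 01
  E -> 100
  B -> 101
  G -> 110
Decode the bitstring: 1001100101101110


Decoding step by step:
Bits 100 -> E
Bits 110 -> G
Bits 01 -> D
Bits 01 -> D
Bits 101 -> B
Bits 110 -> G


Decoded message: EGDDBG


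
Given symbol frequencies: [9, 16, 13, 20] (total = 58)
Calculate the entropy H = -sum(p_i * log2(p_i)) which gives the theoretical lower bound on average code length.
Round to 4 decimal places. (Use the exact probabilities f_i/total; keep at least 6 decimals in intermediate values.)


Per-symbol terms -p_i * log2(p_i) with p_i = f_i/58:
  p = 9/58 = 0.155172: log2(p) = -2.688056, -p*log2(p) = 0.417112
  p = 16/58 = 0.275862: log2(p) = -1.857981, -p*log2(p) = 0.512546
  p = 13/58 = 0.224138: log2(p) = -2.157541, -p*log2(p) = 0.483587
  p = 20/58 = 0.344828: log2(p) = -1.536053, -p*log2(p) = 0.529673
H = 0.417112 + 0.512546 + 0.483587 + 0.529673 = 1.942918

H = 1.9429 bits/symbol


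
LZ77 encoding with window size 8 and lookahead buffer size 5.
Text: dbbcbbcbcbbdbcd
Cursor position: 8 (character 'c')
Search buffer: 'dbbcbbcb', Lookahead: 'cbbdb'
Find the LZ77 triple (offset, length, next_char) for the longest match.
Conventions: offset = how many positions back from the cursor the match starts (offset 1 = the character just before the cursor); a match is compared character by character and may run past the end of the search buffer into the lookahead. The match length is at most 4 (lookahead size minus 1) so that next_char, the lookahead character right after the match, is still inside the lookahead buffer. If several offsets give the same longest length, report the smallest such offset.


Try each offset into the search buffer:
  offset=1 (pos 7, char 'b'): match length 0
  offset=2 (pos 6, char 'c'): match length 2
  offset=3 (pos 5, char 'b'): match length 0
  offset=4 (pos 4, char 'b'): match length 0
  offset=5 (pos 3, char 'c'): match length 3
  offset=6 (pos 2, char 'b'): match length 0
  offset=7 (pos 1, char 'b'): match length 0
  offset=8 (pos 0, char 'd'): match length 0
Longest match has length 3 at offset 5.
next_char = character at position 8 + 3 = 11 -> 'd'

Best match: offset=5, length=3 (matching 'cbb' starting at position 3)
LZ77 triple: (5, 3, 'd')


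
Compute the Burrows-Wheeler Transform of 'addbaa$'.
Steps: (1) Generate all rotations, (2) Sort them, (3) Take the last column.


Rotations (sorted):
  0: $addbaa -> last char: a
  1: a$addba -> last char: a
  2: aa$addb -> last char: b
  3: addbaa$ -> last char: $
  4: baa$add -> last char: d
  5: dbaa$ad -> last char: d
  6: ddbaa$a -> last char: a


BWT = aab$dda


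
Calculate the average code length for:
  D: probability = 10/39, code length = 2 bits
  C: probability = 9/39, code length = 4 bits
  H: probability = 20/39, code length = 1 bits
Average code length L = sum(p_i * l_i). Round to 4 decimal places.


Weighted contributions p_i * l_i:
  D: (10/39) * 2 = 20/39
  C: (9/39) * 4 = 36/39
  H: (20/39) * 1 = 20/39
Sum = (20 + 36 + 20)/39 = 76/39

L = 76/39 = 1.9487 bits/symbol


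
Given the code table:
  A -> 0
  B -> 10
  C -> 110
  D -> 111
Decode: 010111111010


Decoding:
0 -> A
10 -> B
111 -> D
111 -> D
0 -> A
10 -> B


Result: ABDDAB


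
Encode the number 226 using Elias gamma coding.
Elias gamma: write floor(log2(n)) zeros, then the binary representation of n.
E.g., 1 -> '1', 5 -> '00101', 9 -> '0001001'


num_bits = floor(log2(226)) + 1 = 8
leading_zeros = num_bits - 1 = 7
binary(226) = 11100010

Elias gamma(226) = '0000000' + '11100010' = 000000011100010 (15 bits)


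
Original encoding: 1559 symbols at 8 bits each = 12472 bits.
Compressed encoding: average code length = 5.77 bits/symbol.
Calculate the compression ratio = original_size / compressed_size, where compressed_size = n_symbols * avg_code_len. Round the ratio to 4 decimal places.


original_size = n_symbols * orig_bits = 1559 * 8 = 12472 bits
compressed_size = n_symbols * avg_code_len = 1559 * 5.77 = 8995.43 bits
ratio = original_size / compressed_size = 12472 / 8995.43 = 1.3865

Compression ratio = 1.3865


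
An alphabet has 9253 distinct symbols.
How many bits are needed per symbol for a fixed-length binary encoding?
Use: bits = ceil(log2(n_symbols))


log2(9253) = 13.1757
Bracket: 2^13 = 8192 < 9253 <= 2^14 = 16384
So ceil(log2(9253)) = 14

bits = ceil(log2(9253)) = ceil(13.1757) = 14 bits


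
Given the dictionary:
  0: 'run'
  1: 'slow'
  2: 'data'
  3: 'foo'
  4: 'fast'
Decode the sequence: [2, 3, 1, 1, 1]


Look up each index in the dictionary:
  2 -> 'data'
  3 -> 'foo'
  1 -> 'slow'
  1 -> 'slow'
  1 -> 'slow'

Decoded: "data foo slow slow slow"


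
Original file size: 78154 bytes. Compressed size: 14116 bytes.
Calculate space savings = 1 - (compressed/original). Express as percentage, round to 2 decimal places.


ratio = compressed/original = 14116/78154 = 0.180618
savings = 1 - ratio = 1 - 0.180618 = 0.819382
as a percentage: 0.819382 * 100 = 81.94%

Space savings = 1 - 14116/78154 = 81.94%


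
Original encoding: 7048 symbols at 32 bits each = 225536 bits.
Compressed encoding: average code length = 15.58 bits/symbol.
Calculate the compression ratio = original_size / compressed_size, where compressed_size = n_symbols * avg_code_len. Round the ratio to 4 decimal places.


original_size = n_symbols * orig_bits = 7048 * 32 = 225536 bits
compressed_size = n_symbols * avg_code_len = 7048 * 15.58 = 109807.84 bits
ratio = original_size / compressed_size = 225536 / 109807.84 = 2.0539

Compression ratio = 2.0539


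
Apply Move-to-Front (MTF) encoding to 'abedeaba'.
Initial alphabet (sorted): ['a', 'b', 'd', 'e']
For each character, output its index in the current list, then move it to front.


MTF encoding:
'a': index 0 in ['a', 'b', 'd', 'e'] -> ['a', 'b', 'd', 'e']
'b': index 1 in ['a', 'b', 'd', 'e'] -> ['b', 'a', 'd', 'e']
'e': index 3 in ['b', 'a', 'd', 'e'] -> ['e', 'b', 'a', 'd']
'd': index 3 in ['e', 'b', 'a', 'd'] -> ['d', 'e', 'b', 'a']
'e': index 1 in ['d', 'e', 'b', 'a'] -> ['e', 'd', 'b', 'a']
'a': index 3 in ['e', 'd', 'b', 'a'] -> ['a', 'e', 'd', 'b']
'b': index 3 in ['a', 'e', 'd', 'b'] -> ['b', 'a', 'e', 'd']
'a': index 1 in ['b', 'a', 'e', 'd'] -> ['a', 'b', 'e', 'd']


Output: [0, 1, 3, 3, 1, 3, 3, 1]


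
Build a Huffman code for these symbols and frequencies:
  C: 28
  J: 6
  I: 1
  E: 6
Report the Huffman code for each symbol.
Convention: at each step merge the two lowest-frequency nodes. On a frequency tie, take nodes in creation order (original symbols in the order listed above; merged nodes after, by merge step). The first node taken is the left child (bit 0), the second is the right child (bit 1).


Huffman tree construction:
Step 1: Merge I(1) + J(6) = 7
Step 2: Merge E(6) + (I+J)(7) = 13
Step 3: Merge (E+(I+J))(13) + C(28) = 41
Read each symbol's code off the tree from the root (left child = 0, right child = 1).

Codes:
  C: 1 (length 1)
  J: 011 (length 3)
  I: 010 (length 3)
  E: 00 (length 2)
Average code length: 61/41 = 1.4878 bits/symbol


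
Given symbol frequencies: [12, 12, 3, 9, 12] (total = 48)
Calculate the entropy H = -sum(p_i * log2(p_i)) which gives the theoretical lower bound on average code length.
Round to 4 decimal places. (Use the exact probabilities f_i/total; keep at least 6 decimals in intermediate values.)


Per-symbol terms -p_i * log2(p_i) with p_i = f_i/48:
  p = 12/48 = 0.250000: log2(p) = -2.000000, -p*log2(p) = 0.500000
  p = 12/48 = 0.250000: log2(p) = -2.000000, -p*log2(p) = 0.500000
  p = 3/48 = 0.062500: log2(p) = -4.000000, -p*log2(p) = 0.250000
  p = 9/48 = 0.187500: log2(p) = -2.415037, -p*log2(p) = 0.452820
  p = 12/48 = 0.250000: log2(p) = -2.000000, -p*log2(p) = 0.500000
H = 0.500000 + 0.500000 + 0.250000 + 0.452820 + 0.500000 = 2.202820

H = 2.2028 bits/symbol


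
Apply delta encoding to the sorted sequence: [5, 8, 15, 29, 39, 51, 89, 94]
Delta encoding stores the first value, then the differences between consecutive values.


First value: 5
Deltas:
  8 - 5 = 3
  15 - 8 = 7
  29 - 15 = 14
  39 - 29 = 10
  51 - 39 = 12
  89 - 51 = 38
  94 - 89 = 5


Delta encoded: [5, 3, 7, 14, 10, 12, 38, 5]


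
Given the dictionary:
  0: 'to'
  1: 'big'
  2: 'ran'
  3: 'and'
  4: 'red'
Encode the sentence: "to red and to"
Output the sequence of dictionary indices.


Look up each word in the dictionary:
  'to' -> 0
  'red' -> 4
  'and' -> 3
  'to' -> 0

Encoded: [0, 4, 3, 0]


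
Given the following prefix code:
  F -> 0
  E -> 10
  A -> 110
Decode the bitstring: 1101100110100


Decoding step by step:
Bits 110 -> A
Bits 110 -> A
Bits 0 -> F
Bits 110 -> A
Bits 10 -> E
Bits 0 -> F


Decoded message: AAFAEF


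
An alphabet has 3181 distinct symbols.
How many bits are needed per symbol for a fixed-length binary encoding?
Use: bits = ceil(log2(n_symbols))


log2(3181) = 11.6353
Bracket: 2^11 = 2048 < 3181 <= 2^12 = 4096
So ceil(log2(3181)) = 12

bits = ceil(log2(3181)) = ceil(11.6353) = 12 bits


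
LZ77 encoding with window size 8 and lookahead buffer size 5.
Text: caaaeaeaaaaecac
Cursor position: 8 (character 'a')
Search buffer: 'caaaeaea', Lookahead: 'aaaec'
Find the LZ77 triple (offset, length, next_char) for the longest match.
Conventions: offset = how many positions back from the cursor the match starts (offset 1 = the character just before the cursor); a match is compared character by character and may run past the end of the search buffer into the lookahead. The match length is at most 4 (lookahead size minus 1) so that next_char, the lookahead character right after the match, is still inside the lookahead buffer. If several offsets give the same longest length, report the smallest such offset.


Try each offset into the search buffer:
  offset=1 (pos 7, char 'a'): match length 3
  offset=2 (pos 6, char 'e'): match length 0
  offset=3 (pos 5, char 'a'): match length 1
  offset=4 (pos 4, char 'e'): match length 0
  offset=5 (pos 3, char 'a'): match length 1
  offset=6 (pos 2, char 'a'): match length 2
  offset=7 (pos 1, char 'a'): match length 4
  offset=8 (pos 0, char 'c'): match length 0
Longest match has length 4 at offset 7.
next_char = character at position 8 + 4 = 12 -> 'c'

Best match: offset=7, length=4 (matching 'aaae' starting at position 1)
LZ77 triple: (7, 4, 'c')


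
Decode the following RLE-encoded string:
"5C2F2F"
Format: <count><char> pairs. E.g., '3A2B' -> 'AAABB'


Expanding each <count><char> pair:
  5C -> 'CCCCC'
  2F -> 'FF'
  2F -> 'FF'

Decoded = CCCCCFFFF


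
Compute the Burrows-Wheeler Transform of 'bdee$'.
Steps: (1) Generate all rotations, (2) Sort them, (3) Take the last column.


Rotations (sorted):
  0: $bdee -> last char: e
  1: bdee$ -> last char: $
  2: dee$b -> last char: b
  3: e$bde -> last char: e
  4: ee$bd -> last char: d


BWT = e$bed


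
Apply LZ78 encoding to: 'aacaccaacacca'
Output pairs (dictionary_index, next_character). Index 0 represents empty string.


LZ78 encoding steps:
Dictionary: {0: ''}
Step 1: w='' (idx 0), next='a' -> output (0, 'a'), add 'a' as idx 1
Step 2: w='a' (idx 1), next='c' -> output (1, 'c'), add 'ac' as idx 2
Step 3: w='ac' (idx 2), next='c' -> output (2, 'c'), add 'acc' as idx 3
Step 4: w='a' (idx 1), next='a' -> output (1, 'a'), add 'aa' as idx 4
Step 5: w='' (idx 0), next='c' -> output (0, 'c'), add 'c' as idx 5
Step 6: w='acc' (idx 3), next='a' -> output (3, 'a'), add 'acca' as idx 6


Encoded: [(0, 'a'), (1, 'c'), (2, 'c'), (1, 'a'), (0, 'c'), (3, 'a')]


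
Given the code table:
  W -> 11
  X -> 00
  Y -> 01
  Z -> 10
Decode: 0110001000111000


Decoding:
01 -> Y
10 -> Z
00 -> X
10 -> Z
00 -> X
11 -> W
10 -> Z
00 -> X


Result: YZXZXWZX


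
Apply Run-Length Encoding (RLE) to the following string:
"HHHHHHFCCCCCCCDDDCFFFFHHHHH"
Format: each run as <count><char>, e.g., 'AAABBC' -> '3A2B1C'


Scanning runs left to right:
  i=0: run of 'H' x 6 -> '6H'
  i=6: run of 'F' x 1 -> '1F'
  i=7: run of 'C' x 7 -> '7C'
  i=14: run of 'D' x 3 -> '3D'
  i=17: run of 'C' x 1 -> '1C'
  i=18: run of 'F' x 4 -> '4F'
  i=22: run of 'H' x 5 -> '5H'

RLE = 6H1F7C3D1C4F5H


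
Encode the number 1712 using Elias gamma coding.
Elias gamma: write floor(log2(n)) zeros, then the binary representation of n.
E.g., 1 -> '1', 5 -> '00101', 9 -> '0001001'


num_bits = floor(log2(1712)) + 1 = 11
leading_zeros = num_bits - 1 = 10
binary(1712) = 11010110000

Elias gamma(1712) = '0000000000' + '11010110000' = 000000000011010110000 (21 bits)


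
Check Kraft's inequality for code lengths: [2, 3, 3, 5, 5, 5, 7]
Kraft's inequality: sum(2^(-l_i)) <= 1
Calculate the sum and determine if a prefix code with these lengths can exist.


Sum = 2^(-2) + 2^(-3) + 2^(-3) + 2^(-5) + 2^(-5) + 2^(-5) + 2^(-7)
    = 0.25 + 0.125 + 0.125 + 0.03125 + 0.03125 + 0.03125 + 0.0078125
    = 77/128 = 0.6015625
Since 0.6015625 <= 1, Kraft's inequality IS satisfied.
A prefix code with these lengths CAN exist.

Kraft sum = 0.6015625. Satisfied.


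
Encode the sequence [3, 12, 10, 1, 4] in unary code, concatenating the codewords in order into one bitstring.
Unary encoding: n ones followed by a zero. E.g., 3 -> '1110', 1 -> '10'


Encode each number as n ones followed by a terminating 0:
  3 -> 1110 (4 bits)
  12 -> 1111111111110 (13 bits)
  10 -> 11111111110 (11 bits)
  1 -> 10 (2 bits)
  4 -> 11110 (5 bits)
Total length = 4 + 13 + 11 + 2 + 5 = 35 bits.

Unary([3, 12, 10, 1, 4]) = 11101111111111110111111111101011110 (35 bits)


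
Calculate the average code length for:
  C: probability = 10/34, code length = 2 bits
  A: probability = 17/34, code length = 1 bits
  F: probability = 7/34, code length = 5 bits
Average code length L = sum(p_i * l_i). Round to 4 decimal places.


Weighted contributions p_i * l_i:
  C: (10/34) * 2 = 20/34
  A: (17/34) * 1 = 17/34
  F: (7/34) * 5 = 35/34
Sum = (20 + 17 + 35)/34 = 72/34

L = 72/34 = 2.1176 bits/symbol
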